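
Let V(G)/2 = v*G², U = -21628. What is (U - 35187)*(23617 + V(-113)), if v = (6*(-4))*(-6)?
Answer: -210277371535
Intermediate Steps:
v = 144 (v = -24*(-6) = 144)
V(G) = 288*G² (V(G) = 2*(144*G²) = 288*G²)
(U - 35187)*(23617 + V(-113)) = (-21628 - 35187)*(23617 + 288*(-113)²) = -56815*(23617 + 288*12769) = -56815*(23617 + 3677472) = -56815*3701089 = -210277371535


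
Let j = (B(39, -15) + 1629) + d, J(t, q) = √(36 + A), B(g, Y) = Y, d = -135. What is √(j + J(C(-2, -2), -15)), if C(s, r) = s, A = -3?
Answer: √(1479 + √33) ≈ 38.532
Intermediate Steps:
J(t, q) = √33 (J(t, q) = √(36 - 3) = √33)
j = 1479 (j = (-15 + 1629) - 135 = 1614 - 135 = 1479)
√(j + J(C(-2, -2), -15)) = √(1479 + √33)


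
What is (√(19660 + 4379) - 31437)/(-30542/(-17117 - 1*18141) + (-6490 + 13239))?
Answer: -8796871/1888784 + 17629*√2671/39664464 ≈ -4.6345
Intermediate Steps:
(√(19660 + 4379) - 31437)/(-30542/(-17117 - 1*18141) + (-6490 + 13239)) = (√24039 - 31437)/(-30542/(-17117 - 18141) + 6749) = (3*√2671 - 31437)/(-30542/(-35258) + 6749) = (-31437 + 3*√2671)/(-30542*(-1/35258) + 6749) = (-31437 + 3*√2671)/(15271/17629 + 6749) = (-31437 + 3*√2671)/(118993392/17629) = (-31437 + 3*√2671)*(17629/118993392) = -8796871/1888784 + 17629*√2671/39664464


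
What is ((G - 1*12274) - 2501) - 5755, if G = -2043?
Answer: -22573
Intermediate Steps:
((G - 1*12274) - 2501) - 5755 = ((-2043 - 1*12274) - 2501) - 5755 = ((-2043 - 12274) - 2501) - 5755 = (-14317 - 2501) - 5755 = -16818 - 5755 = -22573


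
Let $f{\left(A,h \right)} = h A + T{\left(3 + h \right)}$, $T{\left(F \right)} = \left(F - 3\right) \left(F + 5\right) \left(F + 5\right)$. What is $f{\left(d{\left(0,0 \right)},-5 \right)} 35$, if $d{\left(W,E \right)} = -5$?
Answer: $-700$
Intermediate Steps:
$T{\left(F \right)} = \left(5 + F\right)^{2} \left(-3 + F\right)$ ($T{\left(F \right)} = \left(-3 + F\right) \left(5 + F\right) \left(5 + F\right) = \left(-3 + F\right) \left(5 + F\right)^{2} = \left(5 + F\right)^{2} \left(-3 + F\right)$)
$f{\left(A,h \right)} = A h + h \left(8 + h\right)^{2}$ ($f{\left(A,h \right)} = h A + \left(5 + \left(3 + h\right)\right)^{2} \left(-3 + \left(3 + h\right)\right) = A h + \left(8 + h\right)^{2} h = A h + h \left(8 + h\right)^{2}$)
$f{\left(d{\left(0,0 \right)},-5 \right)} 35 = - 5 \left(-5 + \left(8 - 5\right)^{2}\right) 35 = - 5 \left(-5 + 3^{2}\right) 35 = - 5 \left(-5 + 9\right) 35 = \left(-5\right) 4 \cdot 35 = \left(-20\right) 35 = -700$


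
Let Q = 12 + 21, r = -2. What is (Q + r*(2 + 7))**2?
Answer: 225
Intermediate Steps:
Q = 33
(Q + r*(2 + 7))**2 = (33 - 2*(2 + 7))**2 = (33 - 2*9)**2 = (33 - 18)**2 = 15**2 = 225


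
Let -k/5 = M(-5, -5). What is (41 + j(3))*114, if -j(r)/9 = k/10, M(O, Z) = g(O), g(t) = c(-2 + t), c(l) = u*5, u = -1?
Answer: 2109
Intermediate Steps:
c(l) = -5 (c(l) = -1*5 = -5)
g(t) = -5
M(O, Z) = -5
k = 25 (k = -5*(-5) = 25)
j(r) = -45/2 (j(r) = -225/10 = -9*5/2 = -45/2)
(41 + j(3))*114 = (41 - 45/2)*114 = (37/2)*114 = 2109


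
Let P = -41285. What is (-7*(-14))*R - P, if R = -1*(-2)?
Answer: 41481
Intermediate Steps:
R = 2
(-7*(-14))*R - P = -7*(-14)*2 - 1*(-41285) = 98*2 + 41285 = 196 + 41285 = 41481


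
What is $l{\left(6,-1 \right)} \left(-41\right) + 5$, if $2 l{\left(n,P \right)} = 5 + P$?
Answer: $-77$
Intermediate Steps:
$l{\left(n,P \right)} = \frac{5}{2} + \frac{P}{2}$ ($l{\left(n,P \right)} = \frac{5 + P}{2} = \frac{5}{2} + \frac{P}{2}$)
$l{\left(6,-1 \right)} \left(-41\right) + 5 = \left(\frac{5}{2} + \frac{1}{2} \left(-1\right)\right) \left(-41\right) + 5 = \left(\frac{5}{2} - \frac{1}{2}\right) \left(-41\right) + 5 = 2 \left(-41\right) + 5 = -82 + 5 = -77$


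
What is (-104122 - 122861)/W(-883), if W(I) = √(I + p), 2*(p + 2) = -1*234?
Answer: 75661*I*√1002/334 ≈ 7170.7*I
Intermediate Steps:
p = -119 (p = -2 + (-1*234)/2 = -2 + (½)*(-234) = -2 - 117 = -119)
W(I) = √(-119 + I) (W(I) = √(I - 119) = √(-119 + I))
(-104122 - 122861)/W(-883) = (-104122 - 122861)/(√(-119 - 883)) = -226983*(-I*√1002/1002) = -(-75661)*I*√1002/334 = 75661*I*√1002/334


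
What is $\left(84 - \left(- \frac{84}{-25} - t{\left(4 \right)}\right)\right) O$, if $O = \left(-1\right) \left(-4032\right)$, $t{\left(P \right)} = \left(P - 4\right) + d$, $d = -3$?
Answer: $\frac{7826112}{25} \approx 3.1304 \cdot 10^{5}$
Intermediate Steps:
$t{\left(P \right)} = -7 + P$ ($t{\left(P \right)} = \left(P - 4\right) - 3 = \left(-4 + P\right) - 3 = -7 + P$)
$O = 4032$
$\left(84 - \left(- \frac{84}{-25} - t{\left(4 \right)}\right)\right) O = \left(84 - \left(- \frac{84}{-25} - \left(-7 + 4\right)\right)\right) 4032 = \left(84 - \left(\left(-84\right) \left(- \frac{1}{25}\right) - -3\right)\right) 4032 = \left(84 - \left(\frac{84}{25} + 3\right)\right) 4032 = \left(84 - \frac{159}{25}\right) 4032 = \frac{1941}{25} \cdot 4032 = \frac{7826112}{25}$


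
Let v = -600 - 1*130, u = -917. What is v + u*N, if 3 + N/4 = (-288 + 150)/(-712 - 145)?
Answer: 8298634/857 ≈ 9683.4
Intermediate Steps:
v = -730 (v = -600 - 130 = -730)
N = -9732/857 (N = -12 + 4*((-288 + 150)/(-712 - 145)) = -12 + 4*(-138/(-857)) = -12 + 4*(-138*(-1/857)) = -12 + 4*(138/857) = -12 + 552/857 = -9732/857 ≈ -11.356)
v + u*N = -730 - 917*(-9732/857) = -730 + 8924244/857 = 8298634/857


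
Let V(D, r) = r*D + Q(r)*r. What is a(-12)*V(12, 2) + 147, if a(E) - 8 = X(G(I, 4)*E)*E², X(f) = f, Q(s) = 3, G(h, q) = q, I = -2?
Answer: -206973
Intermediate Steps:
V(D, r) = 3*r + D*r (V(D, r) = r*D + 3*r = D*r + 3*r = 3*r + D*r)
a(E) = 8 + 4*E³ (a(E) = 8 + (4*E)*E² = 8 + 4*E³)
a(-12)*V(12, 2) + 147 = (8 + 4*(-12)³)*(2*(3 + 12)) + 147 = (8 + 4*(-1728))*(2*15) + 147 = (8 - 6912)*30 + 147 = -6904*30 + 147 = -207120 + 147 = -206973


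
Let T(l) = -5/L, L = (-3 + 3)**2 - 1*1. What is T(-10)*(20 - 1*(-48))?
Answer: 340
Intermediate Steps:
L = -1 (L = 0**2 - 1 = 0 - 1 = -1)
T(l) = 5 (T(l) = -5/(-1) = -5*(-1) = 5)
T(-10)*(20 - 1*(-48)) = 5*(20 - 1*(-48)) = 5*(20 + 48) = 5*68 = 340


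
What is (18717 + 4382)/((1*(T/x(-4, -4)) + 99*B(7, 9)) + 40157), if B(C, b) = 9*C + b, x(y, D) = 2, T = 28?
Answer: 23099/47299 ≈ 0.48836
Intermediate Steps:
B(C, b) = b + 9*C
(18717 + 4382)/((1*(T/x(-4, -4)) + 99*B(7, 9)) + 40157) = (18717 + 4382)/((1*(28/2) + 99*(9 + 9*7)) + 40157) = 23099/((1*(28*(½)) + 99*(9 + 63)) + 40157) = 23099/((1*14 + 99*72) + 40157) = 23099/((14 + 7128) + 40157) = 23099/(7142 + 40157) = 23099/47299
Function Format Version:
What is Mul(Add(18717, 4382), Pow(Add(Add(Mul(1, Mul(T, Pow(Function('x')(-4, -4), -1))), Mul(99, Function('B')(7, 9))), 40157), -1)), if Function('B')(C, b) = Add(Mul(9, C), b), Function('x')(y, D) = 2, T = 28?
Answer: Rational(23099, 47299) ≈ 0.48836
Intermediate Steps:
Function('B')(C, b) = Add(b, Mul(9, C))
Mul(Add(18717, 4382), Pow(Add(Add(Mul(1, Mul(T, Pow(Function('x')(-4, -4), -1))), Mul(99, Function('B')(7, 9))), 40157), -1)) = Mul(Add(18717, 4382), Pow(Add(Add(Mul(1, Mul(28, Pow(2, -1))), Mul(99, Add(9, Mul(9, 7)))), 40157), -1)) = Mul(23099, Pow(Add(Add(Mul(1, Mul(28, Rational(1, 2))), Mul(99, Add(9, 63))), 40157), -1)) = Mul(23099, Pow(Add(Add(Mul(1, 14), Mul(99, 72)), 40157), -1)) = Mul(23099, Pow(Add(Add(14, 7128), 40157), -1)) = Mul(23099, Pow(Add(7142, 40157), -1)) = Mul(23099, Pow(47299, -1)) = Mul(23099, Rational(1, 47299)) = Rational(23099, 47299)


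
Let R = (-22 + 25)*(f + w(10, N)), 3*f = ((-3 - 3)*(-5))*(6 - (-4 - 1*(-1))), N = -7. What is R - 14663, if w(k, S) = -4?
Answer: -14405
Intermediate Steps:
f = 90 (f = (((-3 - 3)*(-5))*(6 - (-4 - 1*(-1))))/3 = ((-6*(-5))*(6 - (-4 + 1)))/3 = (30*(6 - 1*(-3)))/3 = (30*(6 + 3))/3 = (30*9)/3 = (⅓)*270 = 90)
R = 258 (R = (-22 + 25)*(90 - 4) = 3*86 = 258)
R - 14663 = 258 - 14663 = -14405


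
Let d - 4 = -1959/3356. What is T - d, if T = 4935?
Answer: 16550395/3356 ≈ 4931.6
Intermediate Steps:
d = 11465/3356 (d = 4 - 1959/3356 = 11465/3356 ≈ 3.4163)
T - d = 4935 - 1*11465/3356 = 4935 - 11465/3356 = 16550395/3356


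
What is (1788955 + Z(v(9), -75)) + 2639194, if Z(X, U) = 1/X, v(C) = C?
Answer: 39853342/9 ≈ 4.4282e+6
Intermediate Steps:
(1788955 + Z(v(9), -75)) + 2639194 = (1788955 + 1/9) + 2639194 = 16100596/9 + 2639194 = 39853342/9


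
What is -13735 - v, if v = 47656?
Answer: -61391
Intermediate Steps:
-13735 - v = -13735 - 1*47656 = -13735 - 47656 = -61391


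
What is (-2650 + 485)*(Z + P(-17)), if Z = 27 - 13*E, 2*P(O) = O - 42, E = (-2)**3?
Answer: -439495/2 ≈ -2.1975e+5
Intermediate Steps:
E = -8
P(O) = -21 + O/2 (P(O) = (O - 42)/2 = (-42 + O)/2 = -21 + O/2)
Z = 131 (Z = 27 - 13*(-8) = 27 + 104 = 131)
(-2650 + 485)*(Z + P(-17)) = (-2650 + 485)*(131 + (-21 + (1/2)*(-17))) = -2165*(131 + (-21 - 17/2)) = -2165*(131 - 59/2) = -2165*203/2 = -439495/2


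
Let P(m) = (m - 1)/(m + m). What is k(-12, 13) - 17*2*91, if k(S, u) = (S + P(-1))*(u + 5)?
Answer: -3292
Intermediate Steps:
P(m) = (-1 + m)/(2*m) (P(m) = (-1 + m)/((2*m)) = (-1 + m)*(1/(2*m)) = (-1 + m)/(2*m))
k(S, u) = (1 + S)*(5 + u) (k(S, u) = (S + (½)*(-1 - 1)/(-1))*(u + 5) = (S + (½)*(-1)*(-2))*(5 + u) = (S + 1)*(5 + u) = (1 + S)*(5 + u))
k(-12, 13) - 17*2*91 = (5 + 13 + 5*(-12) - 12*13) - 17*2*91 = (5 + 13 - 60 - 156) - 34*91 = -198 - 3094 = -3292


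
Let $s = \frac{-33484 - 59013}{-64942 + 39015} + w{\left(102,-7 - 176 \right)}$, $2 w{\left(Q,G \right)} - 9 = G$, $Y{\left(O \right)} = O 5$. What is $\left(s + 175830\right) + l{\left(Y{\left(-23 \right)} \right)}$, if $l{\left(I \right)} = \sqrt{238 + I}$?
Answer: $\frac{4556581258}{25927} + \sqrt{123} \approx 1.7576 \cdot 10^{5}$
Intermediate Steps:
$Y{\left(O \right)} = 5 O$
$w{\left(Q,G \right)} = \frac{9}{2} + \frac{G}{2}$
$s = - \frac{2163152}{25927}$ ($s = \frac{-33484 - 59013}{-64942 + 39015} + \left(\frac{9}{2} + \frac{-7 - 176}{2}\right) = - \frac{92497}{-25927} + \left(\frac{9}{2} + \frac{1}{2} \left(-183\right)\right) = \left(-92497\right) \left(- \frac{1}{25927}\right) + \left(\frac{9}{2} - \frac{183}{2}\right) = \frac{92497}{25927} - 87 = - \frac{2163152}{25927} \approx -83.432$)
$\left(s + 175830\right) + l{\left(Y{\left(-23 \right)} \right)} = \left(- \frac{2163152}{25927} + 175830\right) + \sqrt{238 + 5 \left(-23\right)} = \frac{4556581258}{25927} + \sqrt{238 - 115} = \frac{4556581258}{25927} + \sqrt{123}$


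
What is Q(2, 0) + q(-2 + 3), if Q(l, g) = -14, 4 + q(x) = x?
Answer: -17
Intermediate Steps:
q(x) = -4 + x
Q(2, 0) + q(-2 + 3) = -14 + (-4 + (-2 + 3)) = -14 + (-4 + 1) = -14 - 3 = -17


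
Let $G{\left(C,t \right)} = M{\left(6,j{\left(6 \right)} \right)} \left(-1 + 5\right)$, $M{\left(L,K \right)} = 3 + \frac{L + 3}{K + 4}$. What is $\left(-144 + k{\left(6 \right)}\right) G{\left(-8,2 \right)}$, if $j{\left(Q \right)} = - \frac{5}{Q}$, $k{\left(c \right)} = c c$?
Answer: $- \frac{47952}{19} \approx -2523.8$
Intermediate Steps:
$k{\left(c \right)} = c^{2}$
$M{\left(L,K \right)} = 3 + \frac{3 + L}{4 + K}$
$G{\left(C,t \right)} = \frac{444}{19}$ ($G{\left(C,t \right)} = \frac{15 + 6 + 3 \left(- \frac{5}{6}\right)}{4 - \frac{5}{6}} \left(-1 + 5\right) = \frac{15 + 6 + 3 \left(\left(-5\right) \frac{1}{6}\right)}{4 - \frac{5}{6}} \cdot 4 = \frac{15 + 6 + 3 \left(- \frac{5}{6}\right)}{4 - \frac{5}{6}} \cdot 4 = \frac{15 + 6 - \frac{5}{2}}{\frac{19}{6}} \cdot 4 = \frac{6}{19} \cdot \frac{37}{2} \cdot 4 = \frac{111}{19} \cdot 4 = \frac{444}{19}$)
$\left(-144 + k{\left(6 \right)}\right) G{\left(-8,2 \right)} = \left(-144 + 6^{2}\right) \frac{444}{19} = \left(-144 + 36\right) \frac{444}{19} = \left(-108\right) \frac{444}{19} = - \frac{47952}{19}$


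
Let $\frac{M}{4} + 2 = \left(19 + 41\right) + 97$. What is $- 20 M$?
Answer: $-12400$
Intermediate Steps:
$M = 620$ ($M = -8 + 4 \left(\left(19 + 41\right) + 97\right) = -8 + 4 \left(60 + 97\right) = -8 + 4 \cdot 157 = -8 + 628 = 620$)
$- 20 M = \left(-20\right) 620 = -12400$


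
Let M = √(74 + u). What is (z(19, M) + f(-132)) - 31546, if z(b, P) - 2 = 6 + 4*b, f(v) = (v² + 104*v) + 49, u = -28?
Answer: -27717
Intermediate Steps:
M = √46 (M = √(74 - 28) = √46 ≈ 6.7823)
f(v) = 49 + v² + 104*v
z(b, P) = 8 + 4*b (z(b, P) = 2 + (6 + 4*b) = 8 + 4*b)
(z(19, M) + f(-132)) - 31546 = ((8 + 4*19) + (49 + (-132)² + 104*(-132))) - 31546 = ((8 + 76) + (49 + 17424 - 13728)) - 31546 = (84 + 3745) - 31546 = 3829 - 31546 = -27717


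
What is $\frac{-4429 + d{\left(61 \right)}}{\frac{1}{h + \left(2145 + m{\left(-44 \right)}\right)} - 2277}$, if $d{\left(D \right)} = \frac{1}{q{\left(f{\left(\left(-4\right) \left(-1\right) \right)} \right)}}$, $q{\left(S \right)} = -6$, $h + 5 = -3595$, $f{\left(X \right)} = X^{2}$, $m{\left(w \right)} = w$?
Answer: $\frac{39835925}{20479344} \approx 1.9452$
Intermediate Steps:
$h = -3600$ ($h = -5 - 3595 = -3600$)
$d{\left(D \right)} = - \frac{1}{6}$ ($d{\left(D \right)} = \frac{1}{-6} = - \frac{1}{6}$)
$\frac{-4429 + d{\left(61 \right)}}{\frac{1}{h + \left(2145 + m{\left(-44 \right)}\right)} - 2277} = \frac{-4429 - \frac{1}{6}}{\frac{1}{-3600 + \left(2145 - 44\right)} - 2277} = - \frac{26575}{6 \left(\frac{1}{-3600 + 2101} - 2277\right)} = - \frac{26575}{6 \left(\frac{1}{-1499} - 2277\right)} = - \frac{26575}{6 \left(- \frac{1}{1499} - 2277\right)} = - \frac{26575}{6 \left(- \frac{3413224}{1499}\right)} = \left(- \frac{26575}{6}\right) \left(- \frac{1499}{3413224}\right) = \frac{39835925}{20479344}$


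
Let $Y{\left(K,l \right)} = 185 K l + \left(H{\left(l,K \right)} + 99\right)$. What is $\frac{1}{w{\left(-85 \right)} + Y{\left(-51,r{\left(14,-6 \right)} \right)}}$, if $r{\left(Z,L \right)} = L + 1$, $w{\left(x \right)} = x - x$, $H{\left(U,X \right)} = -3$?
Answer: $\frac{1}{47271} \approx 2.1155 \cdot 10^{-5}$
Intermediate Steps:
$w{\left(x \right)} = 0$
$r{\left(Z,L \right)} = 1 + L$
$Y{\left(K,l \right)} = 96 + 185 K l$ ($Y{\left(K,l \right)} = 185 K l + \left(-3 + 99\right) = 185 K l + 96 = 96 + 185 K l$)
$\frac{1}{w{\left(-85 \right)} + Y{\left(-51,r{\left(14,-6 \right)} \right)}} = \frac{1}{0 + \left(96 + 185 \left(-51\right) \left(1 - 6\right)\right)} = \frac{1}{0 + \left(96 + 185 \left(-51\right) \left(-5\right)\right)} = \frac{1}{0 + \left(96 + 47175\right)} = \frac{1}{0 + 47271} = \frac{1}{47271}$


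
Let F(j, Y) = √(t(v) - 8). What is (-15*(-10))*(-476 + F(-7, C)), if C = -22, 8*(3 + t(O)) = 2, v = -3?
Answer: -71400 + 75*I*√43 ≈ -71400.0 + 491.81*I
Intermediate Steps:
t(O) = -11/4 (t(O) = -3 + (⅛)*2 = -3 + ¼ = -11/4)
F(j, Y) = I*√43/2 (F(j, Y) = √(-11/4 - 8) = √(-43/4) = I*√43/2)
(-15*(-10))*(-476 + F(-7, C)) = (-15*(-10))*(-476 + I*√43/2) = 150*(-476 + I*√43/2) = -71400 + 75*I*√43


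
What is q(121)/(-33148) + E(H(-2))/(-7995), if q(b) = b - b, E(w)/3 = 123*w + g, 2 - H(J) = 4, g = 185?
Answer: 61/2665 ≈ 0.022889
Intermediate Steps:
H(J) = -2 (H(J) = 2 - 1*4 = 2 - 4 = -2)
E(w) = 555 + 369*w (E(w) = 3*(123*w + 185) = 3*(185 + 123*w) = 555 + 369*w)
q(b) = 0
q(121)/(-33148) + E(H(-2))/(-7995) = 0/(-33148) + (555 + 369*(-2))/(-7995) = 0*(-1/33148) + (555 - 738)*(-1/7995) = 0 - 183*(-1/7995) = 0 + 61/2665 = 61/2665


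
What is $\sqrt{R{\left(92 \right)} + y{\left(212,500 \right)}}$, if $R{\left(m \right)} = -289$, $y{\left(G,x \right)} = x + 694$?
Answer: $\sqrt{905} \approx 30.083$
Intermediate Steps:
$y{\left(G,x \right)} = 694 + x$
$\sqrt{R{\left(92 \right)} + y{\left(212,500 \right)}} = \sqrt{-289 + \left(694 + 500\right)} = \sqrt{-289 + 1194} = \sqrt{905}$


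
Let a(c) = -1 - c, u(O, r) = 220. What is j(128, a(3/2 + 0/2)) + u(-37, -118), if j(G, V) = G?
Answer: 348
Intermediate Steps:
j(128, a(3/2 + 0/2)) + u(-37, -118) = 128 + 220 = 348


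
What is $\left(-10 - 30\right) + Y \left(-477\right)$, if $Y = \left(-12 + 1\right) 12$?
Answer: $62924$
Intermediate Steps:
$Y = -132$ ($Y = \left(-11\right) 12 = -132$)
$\left(-10 - 30\right) + Y \left(-477\right) = \left(-10 - 30\right) - -62964 = \left(-10 - 30\right) + 62964 = -40 + 62964 = 62924$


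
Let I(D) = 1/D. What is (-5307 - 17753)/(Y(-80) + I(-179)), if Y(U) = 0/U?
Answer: 4127740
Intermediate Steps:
Y(U) = 0
(-5307 - 17753)/(Y(-80) + I(-179)) = (-5307 - 17753)/(0 + 1/(-179)) = -23060/(0 - 1/179) = -23060/(-1/179) = -23060*(-179) = 4127740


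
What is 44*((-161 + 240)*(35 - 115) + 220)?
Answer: -268400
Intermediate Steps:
44*((-161 + 240)*(35 - 115) + 220) = 44*(79*(-80) + 220) = 44*(-6320 + 220) = 44*(-6100) = -268400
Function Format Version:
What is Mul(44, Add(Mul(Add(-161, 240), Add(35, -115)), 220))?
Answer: -268400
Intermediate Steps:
Mul(44, Add(Mul(Add(-161, 240), Add(35, -115)), 220)) = Mul(44, Add(Mul(79, -80), 220)) = Mul(44, Add(-6320, 220)) = Mul(44, -6100) = -268400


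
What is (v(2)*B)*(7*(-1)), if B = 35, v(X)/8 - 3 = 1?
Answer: -7840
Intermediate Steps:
v(X) = 32 (v(X) = 24 + 8*1 = 24 + 8 = 32)
(v(2)*B)*(7*(-1)) = (32*35)*(7*(-1)) = 1120*(-7) = -7840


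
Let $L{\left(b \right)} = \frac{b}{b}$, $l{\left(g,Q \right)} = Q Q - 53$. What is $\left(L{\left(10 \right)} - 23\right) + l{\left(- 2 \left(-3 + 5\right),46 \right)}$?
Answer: $2041$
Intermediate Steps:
$l{\left(g,Q \right)} = -53 + Q^{2}$ ($l{\left(g,Q \right)} = Q^{2} - 53 = -53 + Q^{2}$)
$L{\left(b \right)} = 1$
$\left(L{\left(10 \right)} - 23\right) + l{\left(- 2 \left(-3 + 5\right),46 \right)} = \left(1 - 23\right) - \left(53 - 46^{2}\right) = -22 + \left(-53 + 2116\right) = -22 + 2063 = 2041$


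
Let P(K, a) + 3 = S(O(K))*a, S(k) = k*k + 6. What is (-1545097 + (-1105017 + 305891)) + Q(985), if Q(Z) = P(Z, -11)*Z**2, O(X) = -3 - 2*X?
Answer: -41545122224023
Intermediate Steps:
S(k) = 6 + k**2 (S(k) = k**2 + 6 = 6 + k**2)
P(K, a) = -3 + a*(6 + (-3 - 2*K)**2) (P(K, a) = -3 + (6 + (-3 - 2*K)**2)*a = -3 + a*(6 + (-3 - 2*K)**2))
Q(Z) = Z**2*(-69 - 11*(3 + 2*Z)**2) (Q(Z) = (-3 - 11*(6 + (3 + 2*Z)**2))*Z**2 = (-3 + (-66 - 11*(3 + 2*Z)**2))*Z**2 = (-69 - 11*(3 + 2*Z)**2)*Z**2 = Z**2*(-69 - 11*(3 + 2*Z)**2))
(-1545097 + (-1105017 + 305891)) + Q(985) = (-1545097 + (-1105017 + 305891)) + 985**2*(-69 - 11*(3 + 2*985)**2) = (-1545097 - 799126) + 970225*(-69 - 11*(3 + 1970)**2) = -2344223 + 970225*(-69 - 11*1973**2) = -2344223 + 970225*(-69 - 11*3892729) = -2344223 + 970225*(-69 - 42820019) = -2344223 + 970225*(-42820088) = -2344223 - 41545119879800 = -41545122224023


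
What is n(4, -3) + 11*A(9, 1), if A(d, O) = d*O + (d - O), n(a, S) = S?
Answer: 184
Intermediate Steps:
A(d, O) = d - O + O*d (A(d, O) = O*d + (d - O) = d - O + O*d)
n(4, -3) + 11*A(9, 1) = -3 + 11*(9 - 1*1 + 1*9) = -3 + 11*(9 - 1 + 9) = -3 + 11*17 = -3 + 187 = 184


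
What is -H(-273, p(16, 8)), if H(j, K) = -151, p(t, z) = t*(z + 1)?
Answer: 151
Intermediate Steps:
p(t, z) = t*(1 + z)
-H(-273, p(16, 8)) = -1*(-151) = 151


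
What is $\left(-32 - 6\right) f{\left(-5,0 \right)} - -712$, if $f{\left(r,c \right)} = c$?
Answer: $712$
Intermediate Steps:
$\left(-32 - 6\right) f{\left(-5,0 \right)} - -712 = \left(-32 - 6\right) 0 - -712 = \left(-38\right) 0 + \left(-1067 + 1779\right) = 0 + 712 = 712$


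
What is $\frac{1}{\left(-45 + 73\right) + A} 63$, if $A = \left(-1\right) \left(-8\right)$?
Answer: $\frac{7}{4} \approx 1.75$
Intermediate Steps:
$A = 8$
$\frac{1}{\left(-45 + 73\right) + A} 63 = \frac{1}{\left(-45 + 73\right) + 8} \cdot 63 = \frac{1}{28 + 8} \cdot 63 = \frac{1}{36} \cdot 63 = \frac{7}{4}$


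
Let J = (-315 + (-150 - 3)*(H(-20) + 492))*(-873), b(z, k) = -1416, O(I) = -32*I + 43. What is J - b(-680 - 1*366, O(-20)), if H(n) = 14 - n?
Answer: 70533705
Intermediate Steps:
O(I) = 43 - 32*I
J = 70532289 (J = (-315 + (-150 - 3)*((14 - 1*(-20)) + 492))*(-873) = (-315 - 153*((14 + 20) + 492))*(-873) = (-315 - 153*(34 + 492))*(-873) = (-315 - 153*526)*(-873) = (-315 - 80478)*(-873) = -80793*(-873) = 70532289)
J - b(-680 - 1*366, O(-20)) = 70532289 - 1*(-1416) = 70532289 + 1416 = 70533705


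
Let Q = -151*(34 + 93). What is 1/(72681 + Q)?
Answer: 1/53504 ≈ 1.8690e-5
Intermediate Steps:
Q = -19177 (Q = -151*127 = -19177)
1/(72681 + Q) = 1/(72681 - 19177) = 1/53504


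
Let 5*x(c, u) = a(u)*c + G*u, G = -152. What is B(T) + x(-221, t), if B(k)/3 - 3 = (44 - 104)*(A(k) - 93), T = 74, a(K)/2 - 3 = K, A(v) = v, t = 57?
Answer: -18039/5 ≈ -3607.8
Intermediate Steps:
a(K) = 6 + 2*K
x(c, u) = -152*u/5 + c*(6 + 2*u)/5 (x(c, u) = ((6 + 2*u)*c - 152*u)/5 = (c*(6 + 2*u) - 152*u)/5 = (-152*u + c*(6 + 2*u))/5 = -152*u/5 + c*(6 + 2*u)/5)
B(k) = 16749 - 180*k (B(k) = 9 + 3*((44 - 104)*(k - 93)) = 9 + 3*(-60*(-93 + k)) = 9 + 3*(5580 - 60*k) = 9 + (16740 - 180*k) = 16749 - 180*k)
B(T) + x(-221, t) = (16749 - 180*74) + (-152/5*57 + (⅖)*(-221)*(3 + 57)) = (16749 - 13320) + (-8664/5 + (⅖)*(-221)*60) = 3429 + (-8664/5 - 5304) = 3429 - 35184/5 = -18039/5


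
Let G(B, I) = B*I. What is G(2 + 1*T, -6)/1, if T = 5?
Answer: -42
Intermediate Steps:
G(2 + 1*T, -6)/1 = ((2 + 1*5)*(-6))/1 = 1*((2 + 5)*(-6)) = 1*(7*(-6)) = 1*(-42) = -42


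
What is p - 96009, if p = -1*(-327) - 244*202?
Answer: -144970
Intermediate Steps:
p = -48961 (p = 327 - 49288 = -48961)
p - 96009 = -48961 - 96009 = -144970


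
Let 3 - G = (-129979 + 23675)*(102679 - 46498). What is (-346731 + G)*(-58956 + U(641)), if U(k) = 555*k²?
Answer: 1361477927150161704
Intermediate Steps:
G = 5972265027 (G = 3 - (-129979 + 23675)*(102679 - 46498) = 3 - (-106304)*56181 = 3 - 1*(-5972265024) = 3 + 5972265024 = 5972265027)
(-346731 + G)*(-58956 + U(641)) = (-346731 + 5972265027)*(-58956 + 555*641²) = 5971918296*(-58956 + 555*410881) = 5971918296*(-58956 + 228038955) = 5971918296*227979999 = 1361477927150161704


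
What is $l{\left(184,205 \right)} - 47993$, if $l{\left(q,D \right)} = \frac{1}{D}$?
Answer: $- \frac{9838564}{205} \approx -47993.0$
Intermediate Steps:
$l{\left(184,205 \right)} - 47993 = \frac{1}{205} - 47993 = - \frac{9838564}{205}$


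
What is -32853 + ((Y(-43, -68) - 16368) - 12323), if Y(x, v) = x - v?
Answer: -61519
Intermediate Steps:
-32853 + ((Y(-43, -68) - 16368) - 12323) = -32853 + (((-43 - 1*(-68)) - 16368) - 12323) = -32853 + (((-43 + 68) - 16368) - 12323) = -32853 + ((25 - 16368) - 12323) = -32853 + (-16343 - 12323) = -32853 - 28666 = -61519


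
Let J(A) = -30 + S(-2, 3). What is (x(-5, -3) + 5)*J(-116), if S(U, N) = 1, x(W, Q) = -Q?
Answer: -232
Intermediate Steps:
J(A) = -29 (J(A) = -30 + 1 = -29)
(x(-5, -3) + 5)*J(-116) = (-1*(-3) + 5)*(-29) = (3 + 5)*(-29) = 8*(-29) = -232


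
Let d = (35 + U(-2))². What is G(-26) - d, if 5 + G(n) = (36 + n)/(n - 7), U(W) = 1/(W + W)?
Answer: -640393/528 ≈ -1212.9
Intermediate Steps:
U(W) = 1/(2*W)
G(n) = -5 + (36 + n)/(-7 + n) (G(n) = -5 + (36 + n)/(n - 7) = -5 + (36 + n)/(-7 + n))
d = 19321/16 (d = (35 + (½)/(-2))² = (35 + (½)*(-½))² = (35 - ¼)² = (139/4)² = 19321/16 ≈ 1207.6)
G(-26) - d = (71 - 4*(-26))/(-7 - 26) - 1*19321/16 = (71 + 104)/(-33) - 19321/16 = -1/33*175 - 19321/16 = -175/33 - 19321/16 = -640393/528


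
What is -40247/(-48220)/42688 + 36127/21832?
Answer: 9295656297903/5617415517440 ≈ 1.6548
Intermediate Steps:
-40247/(-48220)/42688 + 36127/21832 = -40247*(-1/48220)*(1/42688) + 36127*(1/21832) = (40247/48220)*(1/42688) + 36127/21832 = 40247/2058415360 + 36127/21832 = 9295656297903/5617415517440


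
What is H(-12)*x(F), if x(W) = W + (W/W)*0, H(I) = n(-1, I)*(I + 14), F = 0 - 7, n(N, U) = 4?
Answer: -56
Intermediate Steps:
F = -7
H(I) = 56 + 4*I (H(I) = 4*(I + 14) = 4*(14 + I) = 56 + 4*I)
x(W) = W (x(W) = W + 1*0 = W + 0 = W)
H(-12)*x(F) = (56 + 4*(-12))*(-7) = (56 - 48)*(-7) = 8*(-7) = -56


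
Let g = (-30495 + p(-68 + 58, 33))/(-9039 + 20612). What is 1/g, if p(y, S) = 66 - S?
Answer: -11573/30462 ≈ -0.37992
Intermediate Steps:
g = -30462/11573 (g = (-30495 + (66 - 1*33))/(-9039 + 20612) = (-30495 + (66 - 33))/11573 = (-30495 + 33)*(1/11573) = -30462*1/11573 = -30462/11573 ≈ -2.6322)
1/g = 1/(-30462/11573) = -11573/30462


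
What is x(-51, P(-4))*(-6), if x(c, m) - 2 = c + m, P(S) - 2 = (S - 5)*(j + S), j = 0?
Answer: 66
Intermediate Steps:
P(S) = 2 + S*(-5 + S) (P(S) = 2 + (S - 5)*(0 + S) = 2 + (-5 + S)*S = 2 + S*(-5 + S))
x(c, m) = 2 + c + m (x(c, m) = 2 + (c + m) = 2 + c + m)
x(-51, P(-4))*(-6) = (2 - 51 + (2 + (-4)² - 5*(-4)))*(-6) = (2 - 51 + (2 + 16 + 20))*(-6) = (2 - 51 + 38)*(-6) = -11*(-6) = 66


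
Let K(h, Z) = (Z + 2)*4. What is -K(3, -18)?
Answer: 64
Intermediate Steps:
K(h, Z) = 8 + 4*Z (K(h, Z) = (2 + Z)*4 = 8 + 4*Z)
-K(3, -18) = -(8 + 4*(-18)) = -(8 - 72) = -1*(-64) = 64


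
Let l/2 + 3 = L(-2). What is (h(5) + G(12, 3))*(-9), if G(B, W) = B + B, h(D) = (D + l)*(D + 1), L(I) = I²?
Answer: -594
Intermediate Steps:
l = 2 (l = -6 + 2*(-2)² = -6 + 2*4 = -6 + 8 = 2)
h(D) = (1 + D)*(2 + D) (h(D) = (D + 2)*(D + 1) = (2 + D)*(1 + D) = (1 + D)*(2 + D))
G(B, W) = 2*B
(h(5) + G(12, 3))*(-9) = ((2 + 5² + 3*5) + 2*12)*(-9) = ((2 + 25 + 15) + 24)*(-9) = (42 + 24)*(-9) = 66*(-9) = -594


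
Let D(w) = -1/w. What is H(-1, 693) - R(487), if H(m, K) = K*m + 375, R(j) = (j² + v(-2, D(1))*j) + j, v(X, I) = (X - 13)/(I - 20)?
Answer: -1668253/7 ≈ -2.3832e+5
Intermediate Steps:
v(X, I) = (-13 + X)/(-20 + I)
R(j) = j² + 12*j/7 (R(j) = (j² + ((-13 - 2)/(-20 - 1/1))*j) + j = (j² + (-15/(-20 - 1*1))*j) + j = (j² + (-15/(-20 - 1))*j) + j = (j² + (-15/(-21))*j) + j = (j² + (-1/21*(-15))*j) + j = (j² + 5*j/7) + j = j² + 12*j/7)
H(m, K) = 375 + K*m
H(-1, 693) - R(487) = (375 + 693*(-1)) - 487*(12 + 7*487)/7 = (375 - 693) - 487*(12 + 3409)/7 = -318 - 487*3421/7 = -318 - 1*1666027/7 = -318 - 1666027/7 = -1668253/7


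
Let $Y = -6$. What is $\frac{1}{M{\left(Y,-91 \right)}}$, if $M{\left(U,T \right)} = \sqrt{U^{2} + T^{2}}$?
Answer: $\frac{\sqrt{8317}}{8317} \approx 0.010965$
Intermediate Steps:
$M{\left(U,T \right)} = \sqrt{T^{2} + U^{2}}$
$\frac{1}{M{\left(Y,-91 \right)}} = \frac{1}{\sqrt{\left(-91\right)^{2} + \left(-6\right)^{2}}} = \frac{1}{\sqrt{8281 + 36}} = \frac{1}{\sqrt{8317}} = \frac{\sqrt{8317}}{8317}$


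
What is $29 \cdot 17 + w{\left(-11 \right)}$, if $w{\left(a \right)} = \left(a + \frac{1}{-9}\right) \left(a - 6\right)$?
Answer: $\frac{6137}{9} \approx 681.89$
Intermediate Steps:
$w{\left(a \right)} = \left(-6 + a\right) \left(- \frac{1}{9} + a\right)$ ($w{\left(a \right)} = \left(a - \frac{1}{9}\right) \left(-6 + a\right) = \left(- \frac{1}{9} + a\right) \left(-6 + a\right) = \left(-6 + a\right) \left(- \frac{1}{9} + a\right)$)
$29 \cdot 17 + w{\left(-11 \right)} = 29 \cdot 17 + \left(\frac{2}{3} + \left(-11\right)^{2} - - \frac{605}{9}\right) = 493 + \left(\frac{2}{3} + 121 + \frac{605}{9}\right) = 493 + \frac{1700}{9} = \frac{6137}{9}$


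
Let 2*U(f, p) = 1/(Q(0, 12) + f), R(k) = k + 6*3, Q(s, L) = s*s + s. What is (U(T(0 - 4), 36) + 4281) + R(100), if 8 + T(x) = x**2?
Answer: 70385/16 ≈ 4399.1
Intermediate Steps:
Q(s, L) = s + s**2 (Q(s, L) = s**2 + s = s + s**2)
R(k) = 18 + k (R(k) = k + 18 = 18 + k)
T(x) = -8 + x**2
U(f, p) = 1/(2*f) (U(f, p) = 1/(2*(0*(1 + 0) + f)) = 1/(2*(0*1 + f)) = 1/(2*(0 + f)) = 1/(2*f))
(U(T(0 - 4), 36) + 4281) + R(100) = (1/(2*(-8 + (0 - 4)**2)) + 4281) + (18 + 100) = (1/(2*(-8 + (-4)**2)) + 4281) + 118 = (1/(2*(-8 + 16)) + 4281) + 118 = ((1/2)/8 + 4281) + 118 = ((1/2)*(1/8) + 4281) + 118 = (1/16 + 4281) + 118 = 68497/16 + 118 = 70385/16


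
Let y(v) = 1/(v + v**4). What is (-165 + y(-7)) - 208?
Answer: -892961/2394 ≈ -373.00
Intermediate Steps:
(-165 + y(-7)) - 208 = (-165 + 1/(-7 + (-7)**4)) - 208 = (-165 + 1/(-7 + 2401)) - 208 = (-165 + 1/2394) - 208 = -395009/2394 - 208 = -892961/2394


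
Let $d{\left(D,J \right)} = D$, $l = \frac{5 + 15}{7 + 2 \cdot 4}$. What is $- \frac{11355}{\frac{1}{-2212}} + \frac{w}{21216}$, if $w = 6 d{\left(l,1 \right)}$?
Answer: $\frac{66610973521}{2652} \approx 2.5117 \cdot 10^{7}$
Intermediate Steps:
$l = \frac{4}{3}$ ($l = \frac{20}{7 + 8} = \frac{20}{15} = 20 \cdot \frac{1}{15} = \frac{4}{3} \approx 1.3333$)
$w = 8$ ($w = 6 \cdot \frac{4}{3} = 8$)
$- \frac{11355}{\frac{1}{-2212}} + \frac{w}{21216} = - \frac{11355}{\frac{1}{-2212}} + \frac{8}{21216} = - \frac{11355}{- \frac{1}{2212}} + 8 \cdot \frac{1}{21216} = \left(-11355\right) \left(-2212\right) + \frac{1}{2652} = 25117260 + \frac{1}{2652} = \frac{66610973521}{2652}$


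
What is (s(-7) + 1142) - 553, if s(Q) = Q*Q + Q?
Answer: 631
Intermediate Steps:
s(Q) = Q + Q² (s(Q) = Q² + Q = Q + Q²)
(s(-7) + 1142) - 553 = (-7*(1 - 7) + 1142) - 553 = (-7*(-6) + 1142) - 553 = (42 + 1142) - 553 = 1184 - 553 = 631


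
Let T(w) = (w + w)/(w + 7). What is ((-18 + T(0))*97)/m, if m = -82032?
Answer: 291/13672 ≈ 0.021284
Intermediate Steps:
T(w) = 2*w/(7 + w) (T(w) = (2*w)/(7 + w) = 2*w/(7 + w))
((-18 + T(0))*97)/m = ((-18 + 2*0/(7 + 0))*97)/(-82032) = ((-18 + 2*0/7)*97)*(-1/82032) = ((-18 + 2*0*(⅐))*97)*(-1/82032) = ((-18 + 0)*97)*(-1/82032) = -18*97*(-1/82032) = -1746*(-1/82032) = 291/13672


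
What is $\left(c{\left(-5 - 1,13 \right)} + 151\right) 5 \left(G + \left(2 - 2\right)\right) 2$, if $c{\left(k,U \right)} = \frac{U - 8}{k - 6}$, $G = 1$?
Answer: $\frac{9035}{6} \approx 1505.8$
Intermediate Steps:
$c{\left(k,U \right)} = \frac{-8 + U}{-6 + k}$
$\left(c{\left(-5 - 1,13 \right)} + 151\right) 5 \left(G + \left(2 - 2\right)\right) 2 = \left(\frac{-8 + 13}{-6 - 6} + 151\right) 5 \left(1 + \left(2 - 2\right)\right) 2 = \left(\frac{1}{-6 - 6} \cdot 5 + 151\right) 5 \left(1 + \left(2 - 2\right)\right) 2 = \left(\frac{1}{-6 - 6} \cdot 5 + 151\right) 5 \left(1 + 0\right) 2 = \left(\frac{1}{-12} \cdot 5 + 151\right) 5 \cdot 1 \cdot 2 = \left(\left(- \frac{1}{12}\right) 5 + 151\right) 5 \cdot 2 = \left(- \frac{5}{12} + 151\right) 10 = \frac{1807}{12} \cdot 10 = \frac{9035}{6}$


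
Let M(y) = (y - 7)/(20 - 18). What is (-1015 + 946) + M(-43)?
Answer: -94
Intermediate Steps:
M(y) = -7/2 + y/2 (M(y) = (-7 + y)/2 = (-7 + y)*(1/2) = -7/2 + y/2)
(-1015 + 946) + M(-43) = (-1015 + 946) + (-7/2 + (1/2)*(-43)) = -69 + (-7/2 - 43/2) = -69 - 25 = -94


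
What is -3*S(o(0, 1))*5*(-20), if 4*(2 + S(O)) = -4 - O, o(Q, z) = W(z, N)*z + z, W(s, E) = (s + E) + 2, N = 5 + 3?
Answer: -1800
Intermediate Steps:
N = 8
W(s, E) = 2 + E + s (W(s, E) = (E + s) + 2 = 2 + E + s)
o(Q, z) = z + z*(10 + z) (o(Q, z) = (2 + 8 + z)*z + z = (10 + z)*z + z = z*(10 + z) + z = z + z*(10 + z))
S(O) = -3 - O/4 (S(O) = -2 + (-4 - O)/4 = -2 + (-1 - O/4) = -3 - O/4)
-3*S(o(0, 1))*5*(-20) = -3*(-3 - (11 + 1)/4)*5*(-20) = -3*(-3 - 12/4)*5*(-20) = -3*(-3 - 1/4*12)*5*(-20) = -3*(-3 - 3)*5*(-20) = -(-18)*5*(-20) = -3*(-30)*(-20) = 90*(-20) = -1800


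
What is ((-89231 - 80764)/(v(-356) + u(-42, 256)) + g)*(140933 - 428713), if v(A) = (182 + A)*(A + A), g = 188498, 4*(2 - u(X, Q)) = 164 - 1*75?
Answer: -8959033869232280/165157 ≈ -5.4246e+10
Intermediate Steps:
u(X, Q) = -81/4 (u(X, Q) = 2 - (164 - 1*75)/4 = 2 - (164 - 75)/4 = 2 - 1/4*89 = 2 - 89/4 = -81/4)
v(A) = 2*A*(182 + A) (v(A) = (182 + A)*(2*A) = 2*A*(182 + A))
((-89231 - 80764)/(v(-356) + u(-42, 256)) + g)*(140933 - 428713) = ((-89231 - 80764)/(2*(-356)*(182 - 356) - 81/4) + 188498)*(140933 - 428713) = (-169995/(2*(-356)*(-174) - 81/4) + 188498)*(-287780) = (-169995/(123888 - 81/4) + 188498)*(-287780) = (-169995/495471/4 + 188498)*(-287780) = (-169995*4/495471 + 188498)*(-287780) = (-226660/165157 + 188498)*(-287780) = (31131537526/165157)*(-287780) = -8959033869232280/165157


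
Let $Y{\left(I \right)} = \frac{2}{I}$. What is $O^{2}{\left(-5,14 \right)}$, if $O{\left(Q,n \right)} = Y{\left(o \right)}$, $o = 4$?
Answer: $\frac{1}{4} \approx 0.25$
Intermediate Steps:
$O{\left(Q,n \right)} = \frac{1}{2}$ ($O{\left(Q,n \right)} = \frac{2}{4} = 2 \cdot \frac{1}{4} = \frac{1}{2}$)
$O^{2}{\left(-5,14 \right)} = \left(\frac{1}{2}\right)^{2} = \frac{1}{4}$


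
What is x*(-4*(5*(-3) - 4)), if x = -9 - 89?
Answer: -7448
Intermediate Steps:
x = -98
x*(-4*(5*(-3) - 4)) = -(-392)*(5*(-3) - 4) = -(-392)*(-15 - 4) = -(-392)*(-19) = -98*76 = -7448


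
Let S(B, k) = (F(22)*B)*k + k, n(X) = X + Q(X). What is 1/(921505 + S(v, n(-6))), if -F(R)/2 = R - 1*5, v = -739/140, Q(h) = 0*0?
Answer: 35/32214776 ≈ 1.0865e-6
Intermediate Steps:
Q(h) = 0
n(X) = X (n(X) = X + 0 = X)
v = -739/140 (v = -739*1/140 = -739/140 ≈ -5.2786)
F(R) = 10 - 2*R (F(R) = -2*(R - 1*5) = -2*(R - 5) = -2*(-5 + R) = 10 - 2*R)
S(B, k) = k - 34*B*k (S(B, k) = ((10 - 2*22)*B)*k + k = ((10 - 44)*B)*k + k = (-34*B)*k + k = -34*B*k + k = k - 34*B*k)
1/(921505 + S(v, n(-6))) = 1/(921505 - 6*(1 - 34*(-739/140))) = 1/(921505 - 6*(1 + 12563/70)) = 1/(921505 - 6*12633/70) = 1/(921505 - 37899/35) = 1/(32214776/35) = 35/32214776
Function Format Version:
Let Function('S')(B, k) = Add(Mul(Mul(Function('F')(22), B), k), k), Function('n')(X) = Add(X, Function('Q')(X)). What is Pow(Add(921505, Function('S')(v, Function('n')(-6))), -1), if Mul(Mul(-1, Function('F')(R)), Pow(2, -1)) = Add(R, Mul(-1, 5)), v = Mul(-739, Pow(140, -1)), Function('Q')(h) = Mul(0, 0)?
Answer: Rational(35, 32214776) ≈ 1.0865e-6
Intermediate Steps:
Function('Q')(h) = 0
Function('n')(X) = X (Function('n')(X) = Add(X, 0) = X)
v = Rational(-739, 140) (v = Mul(-739, Rational(1, 140)) = Rational(-739, 140) ≈ -5.2786)
Function('F')(R) = Add(10, Mul(-2, R)) (Function('F')(R) = Mul(-2, Add(R, Mul(-1, 5))) = Mul(-2, Add(R, -5)) = Mul(-2, Add(-5, R)) = Add(10, Mul(-2, R)))
Function('S')(B, k) = Add(k, Mul(-34, B, k)) (Function('S')(B, k) = Add(Mul(Mul(Add(10, Mul(-2, 22)), B), k), k) = Add(Mul(Mul(Add(10, -44), B), k), k) = Add(Mul(Mul(-34, B), k), k) = Add(Mul(-34, B, k), k) = Add(k, Mul(-34, B, k)))
Pow(Add(921505, Function('S')(v, Function('n')(-6))), -1) = Pow(Add(921505, Mul(-6, Add(1, Mul(-34, Rational(-739, 140))))), -1) = Pow(Add(921505, Mul(-6, Add(1, Rational(12563, 70)))), -1) = Pow(Add(921505, Mul(-6, Rational(12633, 70))), -1) = Pow(Add(921505, Rational(-37899, 35)), -1) = Pow(Rational(32214776, 35), -1) = Rational(35, 32214776)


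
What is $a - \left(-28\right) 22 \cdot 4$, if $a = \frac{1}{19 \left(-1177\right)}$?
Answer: $\frac{55102431}{22363} \approx 2464.0$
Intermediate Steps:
$a = - \frac{1}{22363}$ ($a = \frac{1}{-22363} = - \frac{1}{22363} \approx -4.4717 \cdot 10^{-5}$)
$a - \left(-28\right) 22 \cdot 4 = - \frac{1}{22363} - \left(-28\right) 22 \cdot 4 = - \frac{1}{22363} - \left(-616\right) 4 = - \frac{1}{22363} - -2464 = - \frac{1}{22363} + 2464 = \frac{55102431}{22363}$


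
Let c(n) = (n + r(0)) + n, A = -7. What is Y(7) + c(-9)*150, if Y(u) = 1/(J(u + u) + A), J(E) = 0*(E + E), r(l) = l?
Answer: -18901/7 ≈ -2700.1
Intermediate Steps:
J(E) = 0 (J(E) = 0*(2*E) = 0)
c(n) = 2*n (c(n) = (n + 0) + n = n + n = 2*n)
Y(u) = -⅐ (Y(u) = 1/(0 - 7) = 1/(-7) = -⅐)
Y(7) + c(-9)*150 = -⅐ + (2*(-9))*150 = -⅐ - 18*150 = -⅐ - 2700 = -18901/7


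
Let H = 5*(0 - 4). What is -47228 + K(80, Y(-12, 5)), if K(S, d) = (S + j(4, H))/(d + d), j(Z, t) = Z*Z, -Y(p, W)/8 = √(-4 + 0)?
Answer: -47228 + 3*I ≈ -47228.0 + 3.0*I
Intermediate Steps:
H = -20 (H = 5*(-4) = -20)
Y(p, W) = -16*I (Y(p, W) = -8*√(-4 + 0) = -16*I)
j(Z, t) = Z²
K(S, d) = (16 + S)/(2*d) (K(S, d) = (S + 4²)/(d + d) = (S + 16)/((2*d)) = (16 + S)*(1/(2*d)) = (16 + S)/(2*d))
-47228 + K(80, Y(-12, 5)) = -47228 + (16 + 80)/(2*((-16*I))) = -47228 + (½)*(I/16)*96 = -47228 + 3*I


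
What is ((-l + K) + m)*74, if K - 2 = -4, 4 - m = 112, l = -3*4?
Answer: -7252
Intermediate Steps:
l = -12
m = -108 (m = 4 - 1*112 = 4 - 112 = -108)
K = -2 (K = 2 - 4 = -2)
((-l + K) + m)*74 = ((-1*(-12) - 2) - 108)*74 = ((12 - 2) - 108)*74 = (10 - 108)*74 = -98*74 = -7252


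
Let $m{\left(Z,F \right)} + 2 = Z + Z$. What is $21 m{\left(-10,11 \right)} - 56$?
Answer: $-518$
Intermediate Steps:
$m{\left(Z,F \right)} = -2 + 2 Z$ ($m{\left(Z,F \right)} = -2 + \left(Z + Z\right) = -2 + 2 Z$)
$21 m{\left(-10,11 \right)} - 56 = 21 \left(-2 + 2 \left(-10\right)\right) - 56 = 21 \left(-2 - 20\right) - 56 = 21 \left(-22\right) - 56 = -462 - 56 = -518$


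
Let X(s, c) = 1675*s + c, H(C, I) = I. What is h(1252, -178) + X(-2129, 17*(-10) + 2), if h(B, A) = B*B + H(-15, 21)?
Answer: -1998718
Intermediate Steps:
X(s, c) = c + 1675*s
h(B, A) = 21 + B² (h(B, A) = B*B + 21 = B² + 21 = 21 + B²)
h(1252, -178) + X(-2129, 17*(-10) + 2) = (21 + 1252²) + ((17*(-10) + 2) + 1675*(-2129)) = (21 + 1567504) + ((-170 + 2) - 3566075) = 1567525 + (-168 - 3566075) = 1567525 - 3566243 = -1998718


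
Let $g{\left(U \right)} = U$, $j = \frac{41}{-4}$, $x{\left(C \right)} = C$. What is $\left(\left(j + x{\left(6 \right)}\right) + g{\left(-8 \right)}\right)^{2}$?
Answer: $\frac{2401}{16} \approx 150.06$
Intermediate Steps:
$j = - \frac{41}{4}$ ($j = 41 \left(- \frac{1}{4}\right) = - \frac{41}{4} \approx -10.25$)
$\left(\left(j + x{\left(6 \right)}\right) + g{\left(-8 \right)}\right)^{2} = \left(\left(- \frac{41}{4} + 6\right) - 8\right)^{2} = \left(- \frac{17}{4} - 8\right)^{2} = \left(- \frac{49}{4}\right)^{2} = \frac{2401}{16}$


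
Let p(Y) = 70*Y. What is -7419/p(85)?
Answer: -7419/5950 ≈ -1.2469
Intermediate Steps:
-7419/p(85) = -7419/(70*85) = -7419/5950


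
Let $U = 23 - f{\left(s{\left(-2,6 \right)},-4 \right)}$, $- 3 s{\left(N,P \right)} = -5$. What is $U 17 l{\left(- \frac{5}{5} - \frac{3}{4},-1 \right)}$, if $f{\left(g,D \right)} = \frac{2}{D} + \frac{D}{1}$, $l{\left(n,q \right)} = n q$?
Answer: $\frac{6545}{8} \approx 818.13$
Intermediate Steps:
$s{\left(N,P \right)} = \frac{5}{3}$ ($s{\left(N,P \right)} = \left(- \frac{1}{3}\right) \left(-5\right) = \frac{5}{3}$)
$f{\left(g,D \right)} = D + \frac{2}{D}$ ($f{\left(g,D \right)} = \frac{2}{D} + D 1 = \frac{2}{D} + D = D + \frac{2}{D}$)
$U = \frac{55}{2}$ ($U = 23 - \left(-4 + \frac{2}{-4}\right) = 23 - \left(-4 + 2 \left(- \frac{1}{4}\right)\right) = 23 - \left(-4 - \frac{1}{2}\right) = 23 - - \frac{9}{2} = 23 + \frac{9}{2} = \frac{55}{2} \approx 27.5$)
$U 17 l{\left(- \frac{5}{5} - \frac{3}{4},-1 \right)} = \frac{55}{2} \cdot 17 \left(- \frac{5}{5} - \frac{3}{4}\right) \left(-1\right) = \frac{935 \left(\left(-5\right) \frac{1}{5} - \frac{3}{4}\right) \left(-1\right)}{2} = \frac{935 \left(-1 - \frac{3}{4}\right) \left(-1\right)}{2} = \frac{935 \left(\left(- \frac{7}{4}\right) \left(-1\right)\right)}{2} = \frac{935}{2} \cdot \frac{7}{4} = \frac{6545}{8}$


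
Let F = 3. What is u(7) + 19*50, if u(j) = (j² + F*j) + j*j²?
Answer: 1363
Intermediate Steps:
u(j) = j² + j³ + 3*j (u(j) = (j² + 3*j) + j*j² = (j² + 3*j) + j³ = j² + j³ + 3*j)
u(7) + 19*50 = 7*(3 + 7 + 7²) + 19*50 = 7*(3 + 7 + 49) + 950 = 7*59 + 950 = 413 + 950 = 1363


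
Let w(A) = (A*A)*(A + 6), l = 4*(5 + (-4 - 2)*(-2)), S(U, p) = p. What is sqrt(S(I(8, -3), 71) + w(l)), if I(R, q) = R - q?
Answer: sqrt(342247) ≈ 585.02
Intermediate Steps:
l = 68 (l = 4*(5 - 6*(-2)) = 4*(5 + 12) = 4*17 = 68)
w(A) = A**2*(6 + A)
sqrt(S(I(8, -3), 71) + w(l)) = sqrt(71 + 68**2*(6 + 68)) = sqrt(71 + 4624*74) = sqrt(71 + 342176) = sqrt(342247)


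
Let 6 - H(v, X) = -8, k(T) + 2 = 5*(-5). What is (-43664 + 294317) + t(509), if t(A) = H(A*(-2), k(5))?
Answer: 250667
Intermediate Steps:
k(T) = -27 (k(T) = -2 + 5*(-5) = -2 - 25 = -27)
H(v, X) = 14 (H(v, X) = 6 - 1*(-8) = 6 + 8 = 14)
t(A) = 14
(-43664 + 294317) + t(509) = (-43664 + 294317) + 14 = 250653 + 14 = 250667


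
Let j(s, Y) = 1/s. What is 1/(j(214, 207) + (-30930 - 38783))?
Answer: -214/14918581 ≈ -1.4345e-5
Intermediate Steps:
1/(j(214, 207) + (-30930 - 38783)) = 1/(1/214 + (-30930 - 38783)) = 1/(1/214 - 69713) = 1/(-14918581/214) = -214/14918581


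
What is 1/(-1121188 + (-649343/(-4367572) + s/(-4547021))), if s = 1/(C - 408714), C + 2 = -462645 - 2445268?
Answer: -65866399944356086548/73848607428212672609282765 ≈ -8.9191e-7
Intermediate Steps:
C = -2907915 (C = -2 + (-462645 - 2445268) = -2 - 2907913 = -2907915)
s = -1/3316629 (s = 1/(-2907915 - 408714) = 1/(-3316629) = -1/3316629 ≈ -3.0151e-7)
1/(-1121188 + (-649343/(-4367572) + s/(-4547021))) = 1/(-1121188 + (-649343/(-4367572) - 1/3316629/(-4547021))) = 1/(-1121188 + (-649343*(-1/4367572) - 1/3316629*(-1/4547021))) = 1/(-1121188 + (649343/4367572 + 1/15080781712209)) = 1/(-1121188 + 9792600039355296259/65866399944356086548) = 1/(-73848607428212672609282765/65866399944356086548) = -65866399944356086548/73848607428212672609282765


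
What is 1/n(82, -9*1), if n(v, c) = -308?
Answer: -1/308 ≈ -0.0032468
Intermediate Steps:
1/n(82, -9*1) = 1/(-308) = -1/308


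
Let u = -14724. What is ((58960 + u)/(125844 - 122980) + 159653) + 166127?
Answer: 233269539/716 ≈ 3.2580e+5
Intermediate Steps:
((58960 + u)/(125844 - 122980) + 159653) + 166127 = ((58960 - 14724)/(125844 - 122980) + 159653) + 166127 = (44236/2864 + 159653) + 166127 = (44236*(1/2864) + 159653) + 166127 = (11059/716 + 159653) + 166127 = 114322607/716 + 166127 = 233269539/716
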